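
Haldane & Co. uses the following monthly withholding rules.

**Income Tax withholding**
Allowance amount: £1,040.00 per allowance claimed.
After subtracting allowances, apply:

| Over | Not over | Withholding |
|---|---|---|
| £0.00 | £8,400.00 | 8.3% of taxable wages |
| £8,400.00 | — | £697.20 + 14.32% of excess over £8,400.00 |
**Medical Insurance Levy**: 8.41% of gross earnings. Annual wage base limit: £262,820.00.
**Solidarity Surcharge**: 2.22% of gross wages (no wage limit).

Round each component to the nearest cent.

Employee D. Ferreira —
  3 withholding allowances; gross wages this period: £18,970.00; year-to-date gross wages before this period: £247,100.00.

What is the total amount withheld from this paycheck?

Income Tax: taxable = £18,970.00 − 3×£1,040.00 = £15,850.00
  £697.20 + 14.32% × (£15,850.00 − £8,400.00) = £697.20 + 14.32% × £7,450.00 = £1,764.04
Medical Insurance Levy: cap £262,820.00 − YTD £247,100.00 = £15,720.00 subject; 8.41% × £15,720.00 = £1,322.05
Solidarity Surcharge: 2.22% × £18,970.00 = £421.13
Total: £1,764.04 + £1,322.05 + £421.13 = £3,507.22

£3,507.22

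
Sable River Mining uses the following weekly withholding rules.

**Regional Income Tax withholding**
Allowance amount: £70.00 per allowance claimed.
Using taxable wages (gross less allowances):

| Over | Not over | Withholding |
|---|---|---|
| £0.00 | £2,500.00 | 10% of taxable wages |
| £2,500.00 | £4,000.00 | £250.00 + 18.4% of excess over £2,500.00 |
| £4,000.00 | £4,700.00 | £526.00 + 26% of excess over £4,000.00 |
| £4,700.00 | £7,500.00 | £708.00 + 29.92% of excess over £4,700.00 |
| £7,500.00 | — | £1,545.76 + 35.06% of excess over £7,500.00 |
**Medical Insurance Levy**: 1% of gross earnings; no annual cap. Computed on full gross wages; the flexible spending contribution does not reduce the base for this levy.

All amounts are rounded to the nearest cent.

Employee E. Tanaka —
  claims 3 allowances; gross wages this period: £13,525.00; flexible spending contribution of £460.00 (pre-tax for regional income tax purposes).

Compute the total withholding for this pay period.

£3,558.47

Regional Income Tax: taxable = £13,525.00 − £460.00 − 3×£70.00 = £12,855.00
  £1,545.76 + 35.06% × (£12,855.00 − £7,500.00) = £1,545.76 + 35.06% × £5,355.00 = £3,423.22
Medical Insurance Levy: 1% × £13,525.00 = £135.25
Total: £3,423.22 + £135.25 = £3,558.47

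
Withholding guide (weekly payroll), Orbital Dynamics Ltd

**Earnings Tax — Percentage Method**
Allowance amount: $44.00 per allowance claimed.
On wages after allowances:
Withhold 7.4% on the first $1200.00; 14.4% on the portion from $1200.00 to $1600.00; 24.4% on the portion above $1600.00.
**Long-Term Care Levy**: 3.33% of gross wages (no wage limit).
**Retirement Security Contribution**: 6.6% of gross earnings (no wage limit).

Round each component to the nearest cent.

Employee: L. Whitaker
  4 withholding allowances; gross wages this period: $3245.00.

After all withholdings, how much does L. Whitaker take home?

$2417.93

Earnings Tax: taxable = $3245.00 − 4×$44.00 = $3069.00
  $146.40 + 24.4% × ($3069.00 − $1600.00) = $146.40 + 24.4% × $1469.00 = $504.84
Long-Term Care Levy: 3.33% × $3245.00 = $108.06
Retirement Security Contribution: 6.6% × $3245.00 = $214.17
Total withheld: $504.84 + $108.06 + $214.17 = $827.07
Net pay: $3245.00 − $827.07 = $2417.93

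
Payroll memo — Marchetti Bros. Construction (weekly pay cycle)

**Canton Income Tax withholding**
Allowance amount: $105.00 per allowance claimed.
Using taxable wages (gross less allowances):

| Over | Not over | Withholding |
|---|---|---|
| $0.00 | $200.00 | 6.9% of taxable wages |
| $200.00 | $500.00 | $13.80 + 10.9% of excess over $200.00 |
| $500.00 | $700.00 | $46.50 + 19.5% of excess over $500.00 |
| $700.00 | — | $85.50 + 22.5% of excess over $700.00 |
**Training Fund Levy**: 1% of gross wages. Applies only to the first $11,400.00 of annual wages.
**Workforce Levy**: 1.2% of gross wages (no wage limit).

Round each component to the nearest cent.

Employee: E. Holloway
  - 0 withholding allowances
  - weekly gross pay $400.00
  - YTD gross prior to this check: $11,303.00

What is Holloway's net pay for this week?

Canton Income Tax: taxable = $400.00
  $13.80 + 10.9% × ($400.00 − $200.00) = $13.80 + 10.9% × $200.00 = $35.60
Training Fund Levy: cap $11,400.00 − YTD $11,303.00 = $97.00 subject; 1% × $97.00 = $0.97
Workforce Levy: 1.2% × $400.00 = $4.80
Total withheld: $35.60 + $0.97 + $4.80 = $41.37
Net pay: $400.00 − $41.37 = $358.63

$358.63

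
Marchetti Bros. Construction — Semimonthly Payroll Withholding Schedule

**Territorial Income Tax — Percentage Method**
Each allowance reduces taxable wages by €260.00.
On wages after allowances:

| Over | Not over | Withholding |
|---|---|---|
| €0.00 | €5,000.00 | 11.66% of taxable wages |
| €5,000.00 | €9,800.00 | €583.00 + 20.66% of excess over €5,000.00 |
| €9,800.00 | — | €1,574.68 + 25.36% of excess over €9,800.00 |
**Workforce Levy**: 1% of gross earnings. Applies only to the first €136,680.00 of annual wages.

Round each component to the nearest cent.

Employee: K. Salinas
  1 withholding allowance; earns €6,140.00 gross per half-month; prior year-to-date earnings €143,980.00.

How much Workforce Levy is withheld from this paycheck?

Workforce Levy: YTD €143,980.00 ≥ cap €136,680.00 → €0.00

€0.00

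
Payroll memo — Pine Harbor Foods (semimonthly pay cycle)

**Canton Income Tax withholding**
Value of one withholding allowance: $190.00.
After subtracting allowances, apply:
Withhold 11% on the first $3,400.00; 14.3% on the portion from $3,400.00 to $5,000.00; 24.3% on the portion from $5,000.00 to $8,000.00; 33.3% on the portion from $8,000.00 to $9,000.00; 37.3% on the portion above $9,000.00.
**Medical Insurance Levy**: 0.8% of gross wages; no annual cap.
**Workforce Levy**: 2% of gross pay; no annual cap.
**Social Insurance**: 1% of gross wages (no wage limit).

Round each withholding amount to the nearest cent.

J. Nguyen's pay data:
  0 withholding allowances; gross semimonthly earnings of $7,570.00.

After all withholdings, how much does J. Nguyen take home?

$6,055.03

Canton Income Tax: taxable = $7,570.00
  $602.80 + 24.3% × ($7,570.00 − $5,000.00) = $602.80 + 24.3% × $2,570.00 = $1,227.31
Medical Insurance Levy: 0.8% × $7,570.00 = $60.56
Workforce Levy: 2% × $7,570.00 = $151.40
Social Insurance: 1% × $7,570.00 = $75.70
Total withheld: $1,227.31 + $60.56 + $151.40 + $75.70 = $1,514.97
Net pay: $7,570.00 − $1,514.97 = $6,055.03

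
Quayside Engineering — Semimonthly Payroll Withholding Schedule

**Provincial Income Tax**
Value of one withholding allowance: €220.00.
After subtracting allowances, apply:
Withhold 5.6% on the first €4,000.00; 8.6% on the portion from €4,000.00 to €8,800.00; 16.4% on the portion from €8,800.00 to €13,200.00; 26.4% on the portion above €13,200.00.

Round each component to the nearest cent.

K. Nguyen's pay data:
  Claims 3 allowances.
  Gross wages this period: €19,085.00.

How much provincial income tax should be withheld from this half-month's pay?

€2,737.80

Provincial Income Tax: taxable = €19,085.00 − 3×€220.00 = €18,425.00
  €1,358.40 + 26.4% × (€18,425.00 − €13,200.00) = €1,358.40 + 26.4% × €5,225.00 = €2,737.80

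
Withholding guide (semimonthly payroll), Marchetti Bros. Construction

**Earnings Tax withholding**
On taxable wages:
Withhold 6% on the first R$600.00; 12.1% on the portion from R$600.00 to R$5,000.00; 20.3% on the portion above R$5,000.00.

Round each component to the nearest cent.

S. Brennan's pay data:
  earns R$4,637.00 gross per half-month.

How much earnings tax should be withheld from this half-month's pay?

R$524.48

Earnings Tax: taxable = R$4,637.00
  R$36.00 + 12.1% × (R$4,637.00 − R$600.00) = R$36.00 + 12.1% × R$4,037.00 = R$524.48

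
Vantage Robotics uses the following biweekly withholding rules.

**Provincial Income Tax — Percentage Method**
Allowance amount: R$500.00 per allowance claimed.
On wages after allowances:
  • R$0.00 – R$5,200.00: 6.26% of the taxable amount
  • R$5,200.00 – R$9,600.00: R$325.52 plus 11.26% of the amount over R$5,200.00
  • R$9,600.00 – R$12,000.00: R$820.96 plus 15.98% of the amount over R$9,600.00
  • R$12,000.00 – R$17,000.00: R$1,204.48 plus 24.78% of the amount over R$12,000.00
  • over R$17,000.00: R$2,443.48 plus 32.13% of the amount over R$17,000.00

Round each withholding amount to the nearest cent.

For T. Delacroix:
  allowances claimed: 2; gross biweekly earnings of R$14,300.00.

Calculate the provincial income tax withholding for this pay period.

R$1,526.62

Provincial Income Tax: taxable = R$14,300.00 − 2×R$500.00 = R$13,300.00
  R$1,204.48 + 24.78% × (R$13,300.00 − R$12,000.00) = R$1,204.48 + 24.78% × R$1,300.00 = R$1,526.62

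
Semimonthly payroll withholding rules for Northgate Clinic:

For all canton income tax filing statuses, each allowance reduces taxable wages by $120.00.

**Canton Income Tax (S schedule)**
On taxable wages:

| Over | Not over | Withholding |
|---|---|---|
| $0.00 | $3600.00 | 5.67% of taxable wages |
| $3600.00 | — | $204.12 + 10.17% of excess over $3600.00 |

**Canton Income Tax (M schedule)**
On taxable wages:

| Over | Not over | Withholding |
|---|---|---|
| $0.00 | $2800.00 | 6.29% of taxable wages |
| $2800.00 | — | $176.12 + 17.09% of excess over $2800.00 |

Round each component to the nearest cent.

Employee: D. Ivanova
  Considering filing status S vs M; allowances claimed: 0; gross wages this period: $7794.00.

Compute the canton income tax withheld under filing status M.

$1029.59

Canton Income Tax (M): taxable = $7794.00
  $176.12 + 17.09% × ($7794.00 − $2800.00) = $176.12 + 17.09% × $4994.00 = $1029.59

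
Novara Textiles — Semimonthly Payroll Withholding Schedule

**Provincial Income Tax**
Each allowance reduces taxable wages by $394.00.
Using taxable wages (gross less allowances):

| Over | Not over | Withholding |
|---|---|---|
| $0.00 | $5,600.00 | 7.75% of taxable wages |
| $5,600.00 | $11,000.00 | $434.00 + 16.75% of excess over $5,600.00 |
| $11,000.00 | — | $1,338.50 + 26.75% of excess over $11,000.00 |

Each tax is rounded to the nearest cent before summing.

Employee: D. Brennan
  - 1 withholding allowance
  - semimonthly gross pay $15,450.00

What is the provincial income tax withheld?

Provincial Income Tax: taxable = $15,450.00 − 1×$394.00 = $15,056.00
  $1,338.50 + 26.75% × ($15,056.00 − $11,000.00) = $1,338.50 + 26.75% × $4,056.00 = $2,423.48

$2,423.48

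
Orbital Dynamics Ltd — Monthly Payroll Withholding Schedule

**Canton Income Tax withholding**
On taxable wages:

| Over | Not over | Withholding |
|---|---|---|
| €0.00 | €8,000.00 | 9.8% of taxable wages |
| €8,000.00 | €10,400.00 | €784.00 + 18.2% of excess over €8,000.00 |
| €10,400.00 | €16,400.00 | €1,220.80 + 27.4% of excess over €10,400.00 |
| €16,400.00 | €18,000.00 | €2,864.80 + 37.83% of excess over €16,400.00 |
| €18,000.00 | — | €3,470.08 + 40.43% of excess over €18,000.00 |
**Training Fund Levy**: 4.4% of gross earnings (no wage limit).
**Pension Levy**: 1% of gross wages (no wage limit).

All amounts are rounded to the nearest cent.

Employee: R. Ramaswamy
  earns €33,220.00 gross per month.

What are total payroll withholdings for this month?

€11,417.41

Canton Income Tax: taxable = €33,220.00
  €3,470.08 + 40.43% × (€33,220.00 − €18,000.00) = €3,470.08 + 40.43% × €15,220.00 = €9,623.53
Training Fund Levy: 4.4% × €33,220.00 = €1,461.68
Pension Levy: 1% × €33,220.00 = €332.20
Total: €9,623.53 + €1,461.68 + €332.20 = €11,417.41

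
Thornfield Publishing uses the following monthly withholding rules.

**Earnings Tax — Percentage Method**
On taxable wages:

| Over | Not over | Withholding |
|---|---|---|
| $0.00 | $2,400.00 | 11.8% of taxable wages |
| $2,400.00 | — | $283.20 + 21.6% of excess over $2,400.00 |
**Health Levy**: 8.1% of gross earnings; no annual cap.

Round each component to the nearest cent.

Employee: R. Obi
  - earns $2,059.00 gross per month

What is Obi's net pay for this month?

$1,649.26

Earnings Tax: taxable = $2,059.00
  11.8% × $2,059.00 = $242.96
Health Levy: 8.1% × $2,059.00 = $166.78
Total withheld: $242.96 + $166.78 = $409.74
Net pay: $2,059.00 − $409.74 = $1,649.26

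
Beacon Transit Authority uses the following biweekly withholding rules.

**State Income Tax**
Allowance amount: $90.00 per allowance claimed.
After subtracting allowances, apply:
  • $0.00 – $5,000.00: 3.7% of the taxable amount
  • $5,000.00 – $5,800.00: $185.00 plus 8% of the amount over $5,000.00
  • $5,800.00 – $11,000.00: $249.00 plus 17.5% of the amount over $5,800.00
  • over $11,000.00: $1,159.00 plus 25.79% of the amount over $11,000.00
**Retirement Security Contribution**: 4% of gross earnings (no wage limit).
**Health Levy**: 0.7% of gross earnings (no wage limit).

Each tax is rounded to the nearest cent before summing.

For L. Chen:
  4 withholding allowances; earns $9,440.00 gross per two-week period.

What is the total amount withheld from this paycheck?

$1,266.68

State Income Tax: taxable = $9,440.00 − 4×$90.00 = $9,080.00
  $249.00 + 17.5% × ($9,080.00 − $5,800.00) = $249.00 + 17.5% × $3,280.00 = $823.00
Retirement Security Contribution: 4% × $9,440.00 = $377.60
Health Levy: 0.7% × $9,440.00 = $66.08
Total: $823.00 + $377.60 + $66.08 = $1,266.68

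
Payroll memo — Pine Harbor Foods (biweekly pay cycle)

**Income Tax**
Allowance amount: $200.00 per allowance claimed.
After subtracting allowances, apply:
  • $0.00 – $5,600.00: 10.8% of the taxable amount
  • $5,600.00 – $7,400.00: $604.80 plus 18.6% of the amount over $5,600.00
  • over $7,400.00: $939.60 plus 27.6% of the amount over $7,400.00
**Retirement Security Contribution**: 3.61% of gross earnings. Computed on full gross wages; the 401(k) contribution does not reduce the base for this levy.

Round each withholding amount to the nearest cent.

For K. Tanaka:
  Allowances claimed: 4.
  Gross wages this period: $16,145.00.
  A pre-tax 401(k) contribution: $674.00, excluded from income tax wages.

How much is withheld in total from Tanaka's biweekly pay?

$3,529.23

Income Tax: taxable = $16,145.00 − $674.00 − 4×$200.00 = $14,671.00
  $939.60 + 27.6% × ($14,671.00 − $7,400.00) = $939.60 + 27.6% × $7,271.00 = $2,946.40
Retirement Security Contribution: 3.61% × $16,145.00 = $582.83
Total: $2,946.40 + $582.83 = $3,529.23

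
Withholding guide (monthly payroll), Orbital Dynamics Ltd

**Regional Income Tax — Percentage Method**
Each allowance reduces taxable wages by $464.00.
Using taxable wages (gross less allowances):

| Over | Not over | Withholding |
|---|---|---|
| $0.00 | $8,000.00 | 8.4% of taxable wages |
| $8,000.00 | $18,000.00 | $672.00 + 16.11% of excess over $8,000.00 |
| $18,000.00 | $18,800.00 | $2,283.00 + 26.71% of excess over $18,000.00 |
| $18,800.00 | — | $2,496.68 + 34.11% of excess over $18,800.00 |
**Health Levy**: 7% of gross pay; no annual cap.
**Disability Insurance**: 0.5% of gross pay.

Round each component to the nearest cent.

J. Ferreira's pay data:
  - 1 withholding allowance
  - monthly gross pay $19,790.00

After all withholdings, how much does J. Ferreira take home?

Regional Income Tax: taxable = $19,790.00 − 1×$464.00 = $19,326.00
  $2,496.68 + 34.11% × ($19,326.00 − $18,800.00) = $2,496.68 + 34.11% × $526.00 = $2,676.10
Health Levy: 7% × $19,790.00 = $1,385.30
Disability Insurance: 0.5% × $19,790.00 = $98.95
Total withheld: $2,676.10 + $1,385.30 + $98.95 = $4,160.35
Net pay: $19,790.00 − $4,160.35 = $15,629.65

$15,629.65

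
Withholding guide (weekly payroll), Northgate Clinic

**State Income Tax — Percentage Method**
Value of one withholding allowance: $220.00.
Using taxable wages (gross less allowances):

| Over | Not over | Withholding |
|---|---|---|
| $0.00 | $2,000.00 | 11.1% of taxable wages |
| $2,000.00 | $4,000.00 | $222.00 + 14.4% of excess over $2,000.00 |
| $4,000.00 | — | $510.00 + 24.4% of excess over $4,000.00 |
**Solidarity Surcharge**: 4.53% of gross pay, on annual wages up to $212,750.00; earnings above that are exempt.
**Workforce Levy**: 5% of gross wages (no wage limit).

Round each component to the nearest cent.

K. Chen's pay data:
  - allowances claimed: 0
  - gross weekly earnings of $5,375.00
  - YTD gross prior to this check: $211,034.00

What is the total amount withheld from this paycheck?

State Income Tax: taxable = $5,375.00
  $510.00 + 24.4% × ($5,375.00 − $4,000.00) = $510.00 + 24.4% × $1,375.00 = $845.50
Solidarity Surcharge: cap $212,750.00 − YTD $211,034.00 = $1,716.00 subject; 4.53% × $1,716.00 = $77.73
Workforce Levy: 5% × $5,375.00 = $268.75
Total: $845.50 + $77.73 + $268.75 = $1,191.98

$1,191.98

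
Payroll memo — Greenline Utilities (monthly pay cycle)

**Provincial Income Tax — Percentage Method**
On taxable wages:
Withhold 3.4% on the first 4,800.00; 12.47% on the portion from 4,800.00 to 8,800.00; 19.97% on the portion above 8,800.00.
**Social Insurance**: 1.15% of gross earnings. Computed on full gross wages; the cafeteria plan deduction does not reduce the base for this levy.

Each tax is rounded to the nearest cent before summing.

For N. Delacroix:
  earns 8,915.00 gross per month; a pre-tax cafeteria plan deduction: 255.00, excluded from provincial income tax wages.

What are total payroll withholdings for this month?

747.06

Provincial Income Tax: taxable = 8,915.00 − 255.00 = 8,660.00
  163.20 + 12.47% × (8,660.00 − 4,800.00) = 163.20 + 12.47% × 3,860.00 = 644.54
Social Insurance: 1.15% × 8,915.00 = 102.52
Total: 644.54 + 102.52 = 747.06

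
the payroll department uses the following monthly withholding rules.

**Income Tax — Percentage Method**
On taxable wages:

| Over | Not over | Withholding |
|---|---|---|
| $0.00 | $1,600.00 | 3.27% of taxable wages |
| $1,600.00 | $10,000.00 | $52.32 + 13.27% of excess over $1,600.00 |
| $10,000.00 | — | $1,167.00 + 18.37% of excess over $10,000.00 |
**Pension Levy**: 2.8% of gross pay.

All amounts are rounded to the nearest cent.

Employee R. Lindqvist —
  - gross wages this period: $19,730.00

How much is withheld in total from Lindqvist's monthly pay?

$3,506.84

Income Tax: taxable = $19,730.00
  $1,167.00 + 18.37% × ($19,730.00 − $10,000.00) = $1,167.00 + 18.37% × $9,730.00 = $2,954.40
Pension Levy: 2.8% × $19,730.00 = $552.44
Total: $2,954.40 + $552.44 = $3,506.84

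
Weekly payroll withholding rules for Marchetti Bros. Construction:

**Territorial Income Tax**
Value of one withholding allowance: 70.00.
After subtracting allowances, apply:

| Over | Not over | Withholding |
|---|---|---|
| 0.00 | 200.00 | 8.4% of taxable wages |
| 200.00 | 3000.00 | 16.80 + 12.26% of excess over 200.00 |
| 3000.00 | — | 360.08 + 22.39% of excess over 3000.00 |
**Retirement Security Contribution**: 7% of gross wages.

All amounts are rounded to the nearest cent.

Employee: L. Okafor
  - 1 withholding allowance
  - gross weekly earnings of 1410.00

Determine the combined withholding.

Territorial Income Tax: taxable = 1410.00 − 1×70.00 = 1340.00
  16.80 + 12.26% × (1340.00 − 200.00) = 16.80 + 12.26% × 1140.00 = 156.56
Retirement Security Contribution: 7% × 1410.00 = 98.70
Total: 156.56 + 98.70 = 255.26

255.26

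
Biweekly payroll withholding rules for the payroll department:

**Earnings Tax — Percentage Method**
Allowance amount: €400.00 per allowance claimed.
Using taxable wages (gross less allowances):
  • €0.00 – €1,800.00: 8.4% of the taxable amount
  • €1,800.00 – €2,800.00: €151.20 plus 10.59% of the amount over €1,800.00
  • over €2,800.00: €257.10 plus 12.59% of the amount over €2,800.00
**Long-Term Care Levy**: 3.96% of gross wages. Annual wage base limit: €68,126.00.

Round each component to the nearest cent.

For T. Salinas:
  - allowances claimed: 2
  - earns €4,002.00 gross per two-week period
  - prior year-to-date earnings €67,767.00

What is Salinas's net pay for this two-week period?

€3,680.07

Earnings Tax: taxable = €4,002.00 − 2×€400.00 = €3,202.00
  €257.10 + 12.59% × (€3,202.00 − €2,800.00) = €257.10 + 12.59% × €402.00 = €307.71
Long-Term Care Levy: cap €68,126.00 − YTD €67,767.00 = €359.00 subject; 3.96% × €359.00 = €14.22
Total withheld: €307.71 + €14.22 = €321.93
Net pay: €4,002.00 − €321.93 = €3,680.07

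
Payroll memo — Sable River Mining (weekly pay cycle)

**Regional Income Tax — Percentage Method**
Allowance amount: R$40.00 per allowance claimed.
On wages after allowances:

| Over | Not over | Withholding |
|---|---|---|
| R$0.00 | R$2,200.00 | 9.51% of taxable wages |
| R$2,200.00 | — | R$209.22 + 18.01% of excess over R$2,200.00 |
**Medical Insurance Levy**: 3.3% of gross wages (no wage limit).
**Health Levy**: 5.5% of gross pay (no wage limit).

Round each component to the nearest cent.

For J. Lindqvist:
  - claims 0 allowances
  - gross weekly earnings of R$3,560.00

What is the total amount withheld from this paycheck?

Regional Income Tax: taxable = R$3,560.00
  R$209.22 + 18.01% × (R$3,560.00 − R$2,200.00) = R$209.22 + 18.01% × R$1,360.00 = R$454.16
Medical Insurance Levy: 3.3% × R$3,560.00 = R$117.48
Health Levy: 5.5% × R$3,560.00 = R$195.80
Total: R$454.16 + R$117.48 + R$195.80 = R$767.44

R$767.44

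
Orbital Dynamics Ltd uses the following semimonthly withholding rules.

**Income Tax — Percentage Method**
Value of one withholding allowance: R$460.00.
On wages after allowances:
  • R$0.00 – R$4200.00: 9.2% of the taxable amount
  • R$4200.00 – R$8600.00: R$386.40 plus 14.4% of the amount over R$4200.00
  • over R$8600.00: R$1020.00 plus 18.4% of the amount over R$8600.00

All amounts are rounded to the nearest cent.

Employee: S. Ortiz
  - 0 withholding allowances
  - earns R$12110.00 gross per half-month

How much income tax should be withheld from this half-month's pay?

R$1665.84

Income Tax: taxable = R$12110.00
  R$1020.00 + 18.4% × (R$12110.00 − R$8600.00) = R$1020.00 + 18.4% × R$3510.00 = R$1665.84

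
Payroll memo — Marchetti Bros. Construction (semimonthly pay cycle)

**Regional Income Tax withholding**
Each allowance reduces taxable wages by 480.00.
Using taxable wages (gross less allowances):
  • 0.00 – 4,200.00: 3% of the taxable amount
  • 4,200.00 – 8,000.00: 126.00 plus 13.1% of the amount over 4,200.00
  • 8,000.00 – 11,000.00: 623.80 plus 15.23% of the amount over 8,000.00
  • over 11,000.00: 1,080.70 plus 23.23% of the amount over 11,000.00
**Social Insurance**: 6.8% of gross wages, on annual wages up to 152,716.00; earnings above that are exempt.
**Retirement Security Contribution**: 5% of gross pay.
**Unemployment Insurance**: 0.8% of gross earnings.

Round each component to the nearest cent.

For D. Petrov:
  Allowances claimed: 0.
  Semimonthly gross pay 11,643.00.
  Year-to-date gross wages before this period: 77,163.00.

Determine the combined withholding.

Regional Income Tax: taxable = 11,643.00
  1,080.70 + 23.23% × (11,643.00 − 11,000.00) = 1,080.70 + 23.23% × 643.00 = 1,230.07
Social Insurance: 6.8% × 11,643.00 = 791.72
Retirement Security Contribution: 5% × 11,643.00 = 582.15
Unemployment Insurance: 0.8% × 11,643.00 = 93.14
Total: 1,230.07 + 791.72 + 582.15 + 93.14 = 2,697.08

2,697.08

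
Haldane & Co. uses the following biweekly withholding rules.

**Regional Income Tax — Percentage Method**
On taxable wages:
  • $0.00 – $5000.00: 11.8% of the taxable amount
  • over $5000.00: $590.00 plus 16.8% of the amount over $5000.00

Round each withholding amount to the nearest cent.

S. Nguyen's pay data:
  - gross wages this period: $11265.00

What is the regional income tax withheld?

Regional Income Tax: taxable = $11265.00
  $590.00 + 16.8% × ($11265.00 − $5000.00) = $590.00 + 16.8% × $6265.00 = $1642.52

$1642.52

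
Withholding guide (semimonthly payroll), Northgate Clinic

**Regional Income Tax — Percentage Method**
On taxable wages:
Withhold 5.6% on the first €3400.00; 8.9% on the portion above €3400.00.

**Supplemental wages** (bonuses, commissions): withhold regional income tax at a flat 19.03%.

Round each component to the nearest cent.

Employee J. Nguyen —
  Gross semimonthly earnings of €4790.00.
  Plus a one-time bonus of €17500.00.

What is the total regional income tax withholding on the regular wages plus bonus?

Regional Income Tax: taxable = €4790.00
  €190.40 + 8.9% × (€4790.00 − €3400.00) = €190.40 + 8.9% × €1390.00 = €314.11
Supplemental (19.03% flat on bonus): 19.03% × €17500.00 = €3330.25
Total regional income tax: €314.11 + €3330.25 = €3644.36

€3644.36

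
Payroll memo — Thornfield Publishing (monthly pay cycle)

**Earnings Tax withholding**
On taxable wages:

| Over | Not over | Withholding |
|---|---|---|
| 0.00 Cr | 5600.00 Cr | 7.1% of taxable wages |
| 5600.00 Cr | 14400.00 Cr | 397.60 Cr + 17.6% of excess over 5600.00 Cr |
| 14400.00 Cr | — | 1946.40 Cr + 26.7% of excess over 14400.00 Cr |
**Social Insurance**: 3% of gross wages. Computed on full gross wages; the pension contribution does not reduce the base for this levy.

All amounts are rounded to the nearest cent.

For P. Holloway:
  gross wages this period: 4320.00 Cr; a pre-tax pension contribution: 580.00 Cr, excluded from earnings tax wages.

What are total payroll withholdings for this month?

395.14 Cr

Earnings Tax: taxable = 4320.00 Cr − 580.00 Cr = 3740.00 Cr
  7.1% × 3740.00 Cr = 265.54 Cr
Social Insurance: 3% × 4320.00 Cr = 129.60 Cr
Total: 265.54 Cr + 129.60 Cr = 395.14 Cr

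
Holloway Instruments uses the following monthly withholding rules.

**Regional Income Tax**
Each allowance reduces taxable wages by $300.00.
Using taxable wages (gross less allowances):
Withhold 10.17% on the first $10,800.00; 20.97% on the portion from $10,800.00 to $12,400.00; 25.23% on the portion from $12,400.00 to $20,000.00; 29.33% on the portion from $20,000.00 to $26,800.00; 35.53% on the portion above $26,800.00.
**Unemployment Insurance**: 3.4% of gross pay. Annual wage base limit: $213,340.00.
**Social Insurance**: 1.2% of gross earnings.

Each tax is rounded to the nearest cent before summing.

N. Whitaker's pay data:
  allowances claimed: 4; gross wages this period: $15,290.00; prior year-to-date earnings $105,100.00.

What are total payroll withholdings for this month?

$2,563.61

Regional Income Tax: taxable = $15,290.00 − 4×$300.00 = $14,090.00
  $1,433.88 + 25.23% × ($14,090.00 − $12,400.00) = $1,433.88 + 25.23% × $1,690.00 = $1,860.27
Unemployment Insurance: 3.4% × $15,290.00 = $519.86
Social Insurance: 1.2% × $15,290.00 = $183.48
Total: $1,860.27 + $519.86 + $183.48 = $2,563.61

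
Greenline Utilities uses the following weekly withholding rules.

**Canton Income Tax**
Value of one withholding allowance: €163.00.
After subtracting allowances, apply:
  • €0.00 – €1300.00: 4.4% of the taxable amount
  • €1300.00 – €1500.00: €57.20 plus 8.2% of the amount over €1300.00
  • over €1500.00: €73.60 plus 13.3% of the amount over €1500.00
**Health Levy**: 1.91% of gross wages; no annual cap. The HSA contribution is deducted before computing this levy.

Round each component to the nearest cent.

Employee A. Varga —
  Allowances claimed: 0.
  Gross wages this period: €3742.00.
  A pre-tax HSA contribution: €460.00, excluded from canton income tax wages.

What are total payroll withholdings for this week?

Canton Income Tax: taxable = €3742.00 − €460.00 = €3282.00
  €73.60 + 13.3% × (€3282.00 − €1500.00) = €73.60 + 13.3% × €1782.00 = €310.61
Health Levy: 1.91% × €3282.00 = €62.69
Total: €310.61 + €62.69 = €373.30

€373.30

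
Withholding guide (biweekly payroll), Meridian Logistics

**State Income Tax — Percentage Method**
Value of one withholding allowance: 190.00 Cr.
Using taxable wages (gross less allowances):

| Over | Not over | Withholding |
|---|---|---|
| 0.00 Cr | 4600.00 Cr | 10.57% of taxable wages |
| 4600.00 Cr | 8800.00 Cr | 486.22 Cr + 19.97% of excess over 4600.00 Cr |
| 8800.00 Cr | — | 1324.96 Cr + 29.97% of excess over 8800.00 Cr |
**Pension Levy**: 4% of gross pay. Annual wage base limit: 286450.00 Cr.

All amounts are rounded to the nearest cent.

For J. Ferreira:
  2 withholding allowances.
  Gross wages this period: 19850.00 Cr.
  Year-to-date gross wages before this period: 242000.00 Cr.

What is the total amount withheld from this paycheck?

State Income Tax: taxable = 19850.00 Cr − 2×190.00 Cr = 19470.00 Cr
  1324.96 Cr + 29.97% × (19470.00 Cr − 8800.00 Cr) = 1324.96 Cr + 29.97% × 10670.00 Cr = 4522.76 Cr
Pension Levy: 4% × 19850.00 Cr = 794.00 Cr
Total: 4522.76 Cr + 794.00 Cr = 5316.76 Cr

5316.76 Cr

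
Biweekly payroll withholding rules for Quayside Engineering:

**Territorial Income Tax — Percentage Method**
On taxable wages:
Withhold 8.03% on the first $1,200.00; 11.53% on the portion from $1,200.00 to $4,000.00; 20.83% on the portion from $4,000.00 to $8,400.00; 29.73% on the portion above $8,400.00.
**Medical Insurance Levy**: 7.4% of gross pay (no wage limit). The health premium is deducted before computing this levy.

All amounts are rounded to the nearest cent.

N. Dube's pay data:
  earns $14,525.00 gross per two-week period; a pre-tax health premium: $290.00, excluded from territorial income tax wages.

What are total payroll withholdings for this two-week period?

Territorial Income Tax: taxable = $14,525.00 − $290.00 = $14,235.00
  $1,335.72 + 29.73% × ($14,235.00 − $8,400.00) = $1,335.72 + 29.73% × $5,835.00 = $3,070.47
Medical Insurance Levy: 7.4% × $14,235.00 = $1,053.39
Total: $3,070.47 + $1,053.39 = $4,123.86

$4,123.86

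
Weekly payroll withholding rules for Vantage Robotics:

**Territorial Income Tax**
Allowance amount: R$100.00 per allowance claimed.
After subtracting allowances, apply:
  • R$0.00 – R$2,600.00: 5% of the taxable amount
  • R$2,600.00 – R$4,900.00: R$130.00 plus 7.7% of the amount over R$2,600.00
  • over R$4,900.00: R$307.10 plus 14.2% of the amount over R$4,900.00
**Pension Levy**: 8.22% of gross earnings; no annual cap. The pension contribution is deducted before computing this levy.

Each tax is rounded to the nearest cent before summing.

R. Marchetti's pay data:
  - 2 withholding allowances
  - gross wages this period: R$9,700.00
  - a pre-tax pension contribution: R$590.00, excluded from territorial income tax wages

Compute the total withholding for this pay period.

R$1,625.36

Territorial Income Tax: taxable = R$9,700.00 − R$590.00 − 2×R$100.00 = R$8,910.00
  R$307.10 + 14.2% × (R$8,910.00 − R$4,900.00) = R$307.10 + 14.2% × R$4,010.00 = R$876.52
Pension Levy: 8.22% × R$9,110.00 = R$748.84
Total: R$876.52 + R$748.84 = R$1,625.36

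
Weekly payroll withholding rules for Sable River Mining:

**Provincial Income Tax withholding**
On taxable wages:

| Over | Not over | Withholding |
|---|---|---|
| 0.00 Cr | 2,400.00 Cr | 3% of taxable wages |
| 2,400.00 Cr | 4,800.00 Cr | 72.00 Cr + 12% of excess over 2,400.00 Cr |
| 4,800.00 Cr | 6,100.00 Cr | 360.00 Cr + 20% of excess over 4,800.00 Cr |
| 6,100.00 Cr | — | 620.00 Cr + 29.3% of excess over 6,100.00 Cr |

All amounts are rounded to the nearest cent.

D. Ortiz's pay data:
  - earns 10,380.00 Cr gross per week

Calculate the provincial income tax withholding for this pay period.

Provincial Income Tax: taxable = 10,380.00 Cr
  620.00 Cr + 29.3% × (10,380.00 Cr − 6,100.00 Cr) = 620.00 Cr + 29.3% × 4,280.00 Cr = 1,874.04 Cr

1,874.04 Cr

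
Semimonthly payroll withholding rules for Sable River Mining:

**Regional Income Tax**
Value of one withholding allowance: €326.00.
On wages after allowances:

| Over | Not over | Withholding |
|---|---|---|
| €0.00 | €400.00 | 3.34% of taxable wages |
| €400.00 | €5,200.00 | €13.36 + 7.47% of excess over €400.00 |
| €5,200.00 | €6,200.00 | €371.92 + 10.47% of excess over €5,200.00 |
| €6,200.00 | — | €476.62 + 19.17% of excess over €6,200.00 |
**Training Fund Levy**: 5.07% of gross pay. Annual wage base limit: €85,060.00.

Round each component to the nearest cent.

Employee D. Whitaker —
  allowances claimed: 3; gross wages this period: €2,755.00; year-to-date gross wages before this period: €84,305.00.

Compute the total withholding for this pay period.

Regional Income Tax: taxable = €2,755.00 − 3×€326.00 = €1,777.00
  €13.36 + 7.47% × (€1,777.00 − €400.00) = €13.36 + 7.47% × €1,377.00 = €116.22
Training Fund Levy: cap €85,060.00 − YTD €84,305.00 = €755.00 subject; 5.07% × €755.00 = €38.28
Total: €116.22 + €38.28 = €154.50

€154.50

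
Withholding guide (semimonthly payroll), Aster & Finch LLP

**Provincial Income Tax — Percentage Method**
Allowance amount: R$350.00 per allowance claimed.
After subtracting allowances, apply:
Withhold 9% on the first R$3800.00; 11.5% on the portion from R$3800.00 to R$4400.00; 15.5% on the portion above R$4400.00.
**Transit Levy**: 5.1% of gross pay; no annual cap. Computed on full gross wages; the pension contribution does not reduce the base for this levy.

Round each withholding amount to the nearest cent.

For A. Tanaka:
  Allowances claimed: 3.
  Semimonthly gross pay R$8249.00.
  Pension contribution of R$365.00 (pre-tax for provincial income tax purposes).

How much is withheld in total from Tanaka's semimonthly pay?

Provincial Income Tax: taxable = R$8249.00 − R$365.00 − 3×R$350.00 = R$6834.00
  R$411.00 + 15.5% × (R$6834.00 − R$4400.00) = R$411.00 + 15.5% × R$2434.00 = R$788.27
Transit Levy: 5.1% × R$8249.00 = R$420.70
Total: R$788.27 + R$420.70 = R$1208.97

R$1208.97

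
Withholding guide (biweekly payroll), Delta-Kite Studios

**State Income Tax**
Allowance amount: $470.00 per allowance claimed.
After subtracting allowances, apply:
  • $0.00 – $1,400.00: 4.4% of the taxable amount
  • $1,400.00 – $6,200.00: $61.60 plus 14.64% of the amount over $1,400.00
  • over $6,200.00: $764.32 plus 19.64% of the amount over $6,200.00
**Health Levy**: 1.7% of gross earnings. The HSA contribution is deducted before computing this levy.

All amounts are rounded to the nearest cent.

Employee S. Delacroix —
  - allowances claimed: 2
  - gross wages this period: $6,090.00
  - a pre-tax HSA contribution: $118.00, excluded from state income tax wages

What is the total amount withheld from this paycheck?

$694.84

State Income Tax: taxable = $6,090.00 − $118.00 − 2×$470.00 = $5,032.00
  $61.60 + 14.64% × ($5,032.00 − $1,400.00) = $61.60 + 14.64% × $3,632.00 = $593.32
Health Levy: 1.7% × $5,972.00 = $101.52
Total: $593.32 + $101.52 = $694.84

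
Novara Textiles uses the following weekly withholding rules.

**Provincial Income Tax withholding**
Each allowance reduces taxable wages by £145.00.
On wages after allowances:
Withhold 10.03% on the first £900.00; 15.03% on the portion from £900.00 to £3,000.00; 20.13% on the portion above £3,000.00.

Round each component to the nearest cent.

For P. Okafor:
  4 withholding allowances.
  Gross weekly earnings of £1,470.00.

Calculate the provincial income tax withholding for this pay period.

£89.27

Provincial Income Tax: taxable = £1,470.00 − 4×£145.00 = £890.00
  10.03% × £890.00 = £89.27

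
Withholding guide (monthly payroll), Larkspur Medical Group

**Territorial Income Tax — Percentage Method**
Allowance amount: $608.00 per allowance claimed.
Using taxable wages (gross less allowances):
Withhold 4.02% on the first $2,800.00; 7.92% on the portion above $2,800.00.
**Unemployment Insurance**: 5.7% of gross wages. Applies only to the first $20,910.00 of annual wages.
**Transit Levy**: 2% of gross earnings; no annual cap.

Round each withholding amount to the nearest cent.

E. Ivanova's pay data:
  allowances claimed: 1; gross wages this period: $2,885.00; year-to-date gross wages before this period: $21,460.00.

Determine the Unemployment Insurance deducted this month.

$0.00

Unemployment Insurance: YTD $21,460.00 ≥ cap $20,910.00 → $0.00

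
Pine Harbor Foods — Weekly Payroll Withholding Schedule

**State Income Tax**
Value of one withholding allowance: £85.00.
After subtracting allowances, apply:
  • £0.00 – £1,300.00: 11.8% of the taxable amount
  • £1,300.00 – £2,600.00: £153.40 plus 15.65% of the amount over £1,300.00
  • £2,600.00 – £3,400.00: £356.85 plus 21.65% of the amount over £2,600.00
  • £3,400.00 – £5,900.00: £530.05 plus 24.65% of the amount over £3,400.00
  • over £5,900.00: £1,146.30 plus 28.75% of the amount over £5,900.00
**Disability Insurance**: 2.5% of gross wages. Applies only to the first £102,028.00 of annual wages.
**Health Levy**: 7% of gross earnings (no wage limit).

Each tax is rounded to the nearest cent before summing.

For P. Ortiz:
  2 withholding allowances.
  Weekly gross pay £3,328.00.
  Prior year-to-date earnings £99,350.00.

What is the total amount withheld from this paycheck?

£777.57

State Income Tax: taxable = £3,328.00 − 2×£85.00 = £3,158.00
  £356.85 + 21.65% × (£3,158.00 − £2,600.00) = £356.85 + 21.65% × £558.00 = £477.66
Disability Insurance: cap £102,028.00 − YTD £99,350.00 = £2,678.00 subject; 2.5% × £2,678.00 = £66.95
Health Levy: 7% × £3,328.00 = £232.96
Total: £477.66 + £66.95 + £232.96 = £777.57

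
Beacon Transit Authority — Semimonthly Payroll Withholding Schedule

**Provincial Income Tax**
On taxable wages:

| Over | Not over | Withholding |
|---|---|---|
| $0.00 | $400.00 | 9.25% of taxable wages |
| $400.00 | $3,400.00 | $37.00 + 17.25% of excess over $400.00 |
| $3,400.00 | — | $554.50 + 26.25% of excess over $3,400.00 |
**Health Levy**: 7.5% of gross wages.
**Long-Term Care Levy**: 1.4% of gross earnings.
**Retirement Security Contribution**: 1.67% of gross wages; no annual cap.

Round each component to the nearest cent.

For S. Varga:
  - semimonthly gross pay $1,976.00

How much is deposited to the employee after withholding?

$1,458.28

Provincial Income Tax: taxable = $1,976.00
  $37.00 + 17.25% × ($1,976.00 − $400.00) = $37.00 + 17.25% × $1,576.00 = $308.86
Health Levy: 7.5% × $1,976.00 = $148.20
Long-Term Care Levy: 1.4% × $1,976.00 = $27.66
Retirement Security Contribution: 1.67% × $1,976.00 = $33.00
Total withheld: $308.86 + $148.20 + $27.66 + $33.00 = $517.72
Net pay: $1,976.00 − $517.72 = $1,458.28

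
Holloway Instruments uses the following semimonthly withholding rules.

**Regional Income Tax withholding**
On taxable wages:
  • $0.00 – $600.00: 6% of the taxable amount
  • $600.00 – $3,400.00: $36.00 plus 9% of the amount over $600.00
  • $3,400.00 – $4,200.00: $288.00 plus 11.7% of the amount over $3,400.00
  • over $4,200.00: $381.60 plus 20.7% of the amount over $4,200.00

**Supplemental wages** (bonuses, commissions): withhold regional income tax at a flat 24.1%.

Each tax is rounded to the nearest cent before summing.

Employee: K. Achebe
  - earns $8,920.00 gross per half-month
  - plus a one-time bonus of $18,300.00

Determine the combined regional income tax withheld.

$5,768.94

Regional Income Tax: taxable = $8,920.00
  $381.60 + 20.7% × ($8,920.00 − $4,200.00) = $381.60 + 20.7% × $4,720.00 = $1,358.64
Supplemental (24.1% flat on bonus): 24.1% × $18,300.00 = $4,410.30
Total regional income tax: $1,358.64 + $4,410.30 = $5,768.94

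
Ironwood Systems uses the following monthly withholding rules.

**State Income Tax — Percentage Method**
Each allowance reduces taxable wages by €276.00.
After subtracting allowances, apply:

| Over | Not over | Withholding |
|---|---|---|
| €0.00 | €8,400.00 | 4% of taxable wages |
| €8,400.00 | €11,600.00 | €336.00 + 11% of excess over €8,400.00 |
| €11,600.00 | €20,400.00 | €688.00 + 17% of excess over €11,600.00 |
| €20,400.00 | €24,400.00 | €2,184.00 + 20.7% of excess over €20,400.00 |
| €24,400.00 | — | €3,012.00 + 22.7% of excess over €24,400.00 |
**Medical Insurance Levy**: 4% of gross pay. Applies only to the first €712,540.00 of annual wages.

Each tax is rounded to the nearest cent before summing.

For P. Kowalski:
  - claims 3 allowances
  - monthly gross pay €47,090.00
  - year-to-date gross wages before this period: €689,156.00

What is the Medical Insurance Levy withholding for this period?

Medical Insurance Levy: cap €712,540.00 − YTD €689,156.00 = €23,384.00 subject; 4% × €23,384.00 = €935.36

€935.36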